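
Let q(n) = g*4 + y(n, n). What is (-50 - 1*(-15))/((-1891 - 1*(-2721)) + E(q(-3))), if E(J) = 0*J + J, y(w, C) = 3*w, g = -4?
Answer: -1/23 ≈ -0.043478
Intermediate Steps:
q(n) = -16 + 3*n (q(n) = -4*4 + 3*n = -16 + 3*n)
E(J) = J (E(J) = 0 + J = J)
(-50 - 1*(-15))/((-1891 - 1*(-2721)) + E(q(-3))) = (-50 - 1*(-15))/((-1891 - 1*(-2721)) + (-16 + 3*(-3))) = (-50 + 15)/((-1891 + 2721) + (-16 - 9)) = -35/(830 - 25) = -35/805 = -35*1/805 = -1/23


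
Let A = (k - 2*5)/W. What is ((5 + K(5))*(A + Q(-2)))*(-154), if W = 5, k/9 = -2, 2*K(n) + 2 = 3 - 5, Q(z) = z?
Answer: 17556/5 ≈ 3511.2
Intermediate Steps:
K(n) = -2 (K(n) = -1 + (3 - 5)/2 = -1 + (½)*(-2) = -1 - 1 = -2)
k = -18 (k = 9*(-2) = -18)
A = -28/5 (A = (-18 - 2*5)/5 = (-18 - 10)*(⅕) = -28*⅕ = -28/5 ≈ -5.6000)
((5 + K(5))*(A + Q(-2)))*(-154) = ((5 - 2)*(-28/5 - 2))*(-154) = (3*(-38/5))*(-154) = -114/5*(-154) = 17556/5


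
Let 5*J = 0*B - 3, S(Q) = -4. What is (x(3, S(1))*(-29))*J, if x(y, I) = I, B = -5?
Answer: -348/5 ≈ -69.600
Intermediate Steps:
J = -⅗ (J = (0*(-5) - 3)/5 = (0 - 3)/5 = (⅕)*(-3) = -⅗ ≈ -0.60000)
(x(3, S(1))*(-29))*J = -4*(-29)*(-⅗) = 116*(-⅗) = -348/5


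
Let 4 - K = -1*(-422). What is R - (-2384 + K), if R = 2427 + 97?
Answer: 5326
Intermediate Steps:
R = 2524
K = -418 (K = 4 - (-1)*(-422) = 4 - 1*422 = 4 - 422 = -418)
R - (-2384 + K) = 2524 - (-2384 - 418) = 2524 - 1*(-2802) = 2524 + 2802 = 5326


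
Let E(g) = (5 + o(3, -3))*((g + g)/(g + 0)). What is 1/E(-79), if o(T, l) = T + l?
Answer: ⅒ ≈ 0.10000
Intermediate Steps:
E(g) = 10 (E(g) = (5 + (3 - 3))*((g + g)/(g + 0)) = (5 + 0)*((2*g)/g) = 5*2 = 10)
1/E(-79) = 1/10 = ⅒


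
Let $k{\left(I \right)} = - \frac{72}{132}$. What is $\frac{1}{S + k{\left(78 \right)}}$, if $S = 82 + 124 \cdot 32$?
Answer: $\frac{11}{44544} \approx 0.00024695$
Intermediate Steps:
$k{\left(I \right)} = - \frac{6}{11}$ ($k{\left(I \right)} = \left(-72\right) \frac{1}{132} = - \frac{6}{11}$)
$S = 4050$ ($S = 82 + 3968 = 4050$)
$\frac{1}{S + k{\left(78 \right)}} = \frac{1}{4050 - \frac{6}{11}} = \frac{1}{\frac{44544}{11}} = \frac{11}{44544}$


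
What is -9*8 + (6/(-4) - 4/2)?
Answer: -151/2 ≈ -75.500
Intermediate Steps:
-9*8 + (6/(-4) - 4/2) = -72 + (6*(-¼) - 4*½) = -72 + (-3/2 - 2) = -72 - 7/2 = -151/2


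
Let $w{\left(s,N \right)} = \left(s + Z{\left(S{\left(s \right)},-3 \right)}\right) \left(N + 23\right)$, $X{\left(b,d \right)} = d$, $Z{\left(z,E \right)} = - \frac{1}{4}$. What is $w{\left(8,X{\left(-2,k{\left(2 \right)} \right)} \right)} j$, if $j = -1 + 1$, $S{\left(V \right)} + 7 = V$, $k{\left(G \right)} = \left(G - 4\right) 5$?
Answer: $0$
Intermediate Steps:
$k{\left(G \right)} = -20 + 5 G$ ($k{\left(G \right)} = \left(-4 + G\right) 5 = -20 + 5 G$)
$S{\left(V \right)} = -7 + V$
$j = 0$
$Z{\left(z,E \right)} = - \frac{1}{4}$ ($Z{\left(z,E \right)} = \left(-1\right) \frac{1}{4} = - \frac{1}{4}$)
$w{\left(s,N \right)} = \left(23 + N\right) \left(- \frac{1}{4} + s\right)$ ($w{\left(s,N \right)} = \left(s - \frac{1}{4}\right) \left(N + 23\right) = \left(- \frac{1}{4} + s\right) \left(23 + N\right) = \left(23 + N\right) \left(- \frac{1}{4} + s\right)$)
$w{\left(8,X{\left(-2,k{\left(2 \right)} \right)} \right)} j = \left(- \frac{23}{4} + 23 \cdot 8 - \frac{-20 + 5 \cdot 2}{4} + \left(-20 + 5 \cdot 2\right) 8\right) 0 = \left(- \frac{23}{4} + 184 - \frac{-20 + 10}{4} + \left(-20 + 10\right) 8\right) 0 = \left(- \frac{23}{4} + 184 - - \frac{5}{2} - 80\right) 0 = \left(- \frac{23}{4} + 184 + \frac{5}{2} - 80\right) 0 = \frac{403}{4} \cdot 0 = 0$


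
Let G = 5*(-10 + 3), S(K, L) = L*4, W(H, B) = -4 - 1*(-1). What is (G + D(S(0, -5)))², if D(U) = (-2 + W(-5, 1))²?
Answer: 100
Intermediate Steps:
W(H, B) = -3 (W(H, B) = -4 + 1 = -3)
S(K, L) = 4*L
D(U) = 25 (D(U) = (-2 - 3)² = (-5)² = 25)
G = -35 (G = 5*(-7) = -35)
(G + D(S(0, -5)))² = (-35 + 25)² = (-10)² = 100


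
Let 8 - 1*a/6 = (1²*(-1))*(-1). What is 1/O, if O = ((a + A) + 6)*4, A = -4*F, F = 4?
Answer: 1/128 ≈ 0.0078125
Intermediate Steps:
A = -16 (A = -4*4 = -16)
a = 42 (a = 48 - 6*1²*(-1)*(-1) = 48 - 6*1*(-1)*(-1) = 48 - (-6)*(-1) = 48 - 6*1 = 48 - 6 = 42)
O = 128 (O = ((42 - 16) + 6)*4 = (26 + 6)*4 = 32*4 = 128)
1/O = 1/128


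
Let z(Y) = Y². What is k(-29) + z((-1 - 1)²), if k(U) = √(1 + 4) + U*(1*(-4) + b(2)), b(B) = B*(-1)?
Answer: 190 + √5 ≈ 192.24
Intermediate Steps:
b(B) = -B
k(U) = √5 - 6*U (k(U) = √(1 + 4) + U*(1*(-4) - 1*2) = √5 + U*(-4 - 2) = √5 + U*(-6) = √5 - 6*U)
k(-29) + z((-1 - 1)²) = (√5 - 6*(-29)) + ((-1 - 1)²)² = (√5 + 174) + ((-2)²)² = (174 + √5) + 4² = (174 + √5) + 16 = 190 + √5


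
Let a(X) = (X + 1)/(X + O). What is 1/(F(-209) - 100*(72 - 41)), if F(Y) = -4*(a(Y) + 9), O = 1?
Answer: -1/3140 ≈ -0.00031847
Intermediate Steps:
a(X) = 1 (a(X) = (X + 1)/(X + 1) = (1 + X)/(1 + X) = 1)
F(Y) = -40 (F(Y) = -4*(1 + 9) = -4*10 = -40)
1/(F(-209) - 100*(72 - 41)) = 1/(-40 - 100*(72 - 41)) = 1/(-40 - 100*31) = 1/(-40 - 3100) = 1/(-3140) = -1/3140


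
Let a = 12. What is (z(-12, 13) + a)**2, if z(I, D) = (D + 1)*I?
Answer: 24336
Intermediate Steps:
z(I, D) = I*(1 + D) (z(I, D) = (1 + D)*I = I*(1 + D))
(z(-12, 13) + a)**2 = (-12*(1 + 13) + 12)**2 = (-12*14 + 12)**2 = (-168 + 12)**2 = (-156)**2 = 24336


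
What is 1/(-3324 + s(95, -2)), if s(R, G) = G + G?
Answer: -1/3328 ≈ -0.00030048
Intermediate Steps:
s(R, G) = 2*G
1/(-3324 + s(95, -2)) = 1/(-3324 + 2*(-2)) = 1/(-3324 - 4) = 1/(-3328) = -1/3328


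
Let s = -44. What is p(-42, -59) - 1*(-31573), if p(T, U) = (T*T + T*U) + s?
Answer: 35771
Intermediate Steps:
p(T, U) = -44 + T**2 + T*U (p(T, U) = (T*T + T*U) - 44 = (T**2 + T*U) - 44 = -44 + T**2 + T*U)
p(-42, -59) - 1*(-31573) = (-44 + (-42)**2 - 42*(-59)) - 1*(-31573) = (-44 + 1764 + 2478) + 31573 = 4198 + 31573 = 35771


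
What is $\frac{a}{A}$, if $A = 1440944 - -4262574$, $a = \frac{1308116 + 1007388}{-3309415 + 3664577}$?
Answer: $\frac{578876}{506418214979} \approx 1.1431 \cdot 10^{-6}$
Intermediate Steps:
$a = \frac{1157752}{177581}$ ($a = \frac{2315504}{355162} = 2315504 \cdot \frac{1}{355162} = \frac{1157752}{177581} \approx 6.5196$)
$A = 5703518$ ($A = 1440944 + 4262574 = 5703518$)
$\frac{a}{A} = \frac{1157752}{177581 \cdot 5703518} = \frac{1157752}{177581} \cdot \frac{1}{5703518} = \frac{578876}{506418214979}$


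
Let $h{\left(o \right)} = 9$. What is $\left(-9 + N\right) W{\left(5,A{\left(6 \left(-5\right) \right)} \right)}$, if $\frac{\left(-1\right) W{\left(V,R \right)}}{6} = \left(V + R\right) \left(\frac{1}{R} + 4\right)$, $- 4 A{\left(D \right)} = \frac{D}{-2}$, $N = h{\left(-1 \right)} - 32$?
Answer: $896$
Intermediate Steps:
$N = -23$ ($N = 9 - 32 = -23$)
$A{\left(D \right)} = \frac{D}{8}$ ($A{\left(D \right)} = - \frac{D \frac{1}{-2}}{4} = - \frac{D \left(- \frac{1}{2}\right)}{4} = - \frac{\left(- \frac{1}{2}\right) D}{4} = \frac{D}{8}$)
$W{\left(V,R \right)} = - 6 \left(4 + \frac{1}{R}\right) \left(R + V\right)$ ($W{\left(V,R \right)} = - 6 \left(V + R\right) \left(\frac{1}{R} + 4\right) = - 6 \left(R + V\right) \left(4 + \frac{1}{R}\right) = - 6 \left(4 + \frac{1}{R}\right) \left(R + V\right)$)
$\left(-9 + N\right) W{\left(5,A{\left(6 \left(-5\right) \right)} \right)} = \left(-9 - 23\right) \left(-6 - 24 \frac{6 \left(-5\right)}{8} - 120 - \frac{30}{\frac{1}{8} \cdot 6 \left(-5\right)}\right) = - 32 \left(-6 - 24 \cdot \frac{1}{8} \left(-30\right) - 120 - \frac{30}{\frac{1}{8} \left(-30\right)}\right) = - 32 \left(-6 - -90 - 120 - \frac{30}{- \frac{15}{4}}\right) = - 32 \left(-6 + 90 - 120 - 30 \left(- \frac{4}{15}\right)\right) = - 32 \left(-6 + 90 - 120 + 8\right) = \left(-32\right) \left(-28\right) = 896$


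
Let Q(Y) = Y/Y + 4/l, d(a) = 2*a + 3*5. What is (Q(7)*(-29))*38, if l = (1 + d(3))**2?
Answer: -134444/121 ≈ -1111.1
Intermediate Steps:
d(a) = 15 + 2*a (d(a) = 2*a + 15 = 15 + 2*a)
l = 484 (l = (1 + (15 + 2*3))**2 = (1 + (15 + 6))**2 = (1 + 21)**2 = 22**2 = 484)
Q(Y) = 122/121 (Q(Y) = Y/Y + 4/484 = 1 + 4*(1/484) = 1 + 1/121 = 122/121)
(Q(7)*(-29))*38 = ((122/121)*(-29))*38 = -3538/121*38 = -134444/121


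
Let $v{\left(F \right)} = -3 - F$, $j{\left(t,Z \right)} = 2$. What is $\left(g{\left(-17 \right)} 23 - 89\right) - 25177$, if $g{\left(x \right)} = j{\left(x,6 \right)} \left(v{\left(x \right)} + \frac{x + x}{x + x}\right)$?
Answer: $-24576$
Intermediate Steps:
$g{\left(x \right)} = -4 - 2 x$ ($g{\left(x \right)} = 2 \left(\left(-3 - x\right) + \frac{x + x}{x + x}\right) = 2 \left(\left(-3 - x\right) + \frac{2 x}{2 x}\right) = 2 \left(\left(-3 - x\right) + 2 x \frac{1}{2 x}\right) = 2 \left(\left(-3 - x\right) + 1\right) = 2 \left(-2 - x\right) = -4 - 2 x$)
$\left(g{\left(-17 \right)} 23 - 89\right) - 25177 = \left(\left(-4 - -34\right) 23 - 89\right) - 25177 = \left(\left(-4 + 34\right) 23 - 89\right) - 25177 = \left(30 \cdot 23 - 89\right) - 25177 = \left(690 - 89\right) - 25177 = 601 - 25177 = -24576$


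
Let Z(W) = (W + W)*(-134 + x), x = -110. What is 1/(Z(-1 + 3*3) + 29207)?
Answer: 1/25303 ≈ 3.9521e-5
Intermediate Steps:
Z(W) = -488*W (Z(W) = (W + W)*(-134 - 110) = (2*W)*(-244) = -488*W)
1/(Z(-1 + 3*3) + 29207) = 1/(-488*(-1 + 3*3) + 29207) = 1/(-488*(-1 + 9) + 29207) = 1/(-488*8 + 29207) = 1/(-3904 + 29207) = 1/25303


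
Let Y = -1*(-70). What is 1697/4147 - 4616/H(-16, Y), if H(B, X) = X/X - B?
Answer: -19113703/70499 ≈ -271.12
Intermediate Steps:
Y = 70
H(B, X) = 1 - B
1697/4147 - 4616/H(-16, Y) = 1697/4147 - 4616/(1 - 1*(-16)) = 1697*(1/4147) - 4616/(1 + 16) = 1697/4147 - 4616/17 = -19113703/70499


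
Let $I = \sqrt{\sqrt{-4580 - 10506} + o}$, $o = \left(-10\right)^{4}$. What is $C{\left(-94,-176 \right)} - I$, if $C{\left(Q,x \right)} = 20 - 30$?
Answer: $-10 - \sqrt{10000 + i \sqrt{15086}} \approx -110.0 - 0.61411 i$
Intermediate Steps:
$o = 10000$
$I = \sqrt{10000 + i \sqrt{15086}}$ ($I = \sqrt{\sqrt{-4580 - 10506} + 10000} = \sqrt{\sqrt{-15086} + 10000} = \sqrt{i \sqrt{15086} + 10000} = \sqrt{10000 + i \sqrt{15086}} \approx 100.0 + 0.6141 i$)
$C{\left(Q,x \right)} = -10$
$C{\left(-94,-176 \right)} - I = -10 - \sqrt{10000 + i \sqrt{15086}}$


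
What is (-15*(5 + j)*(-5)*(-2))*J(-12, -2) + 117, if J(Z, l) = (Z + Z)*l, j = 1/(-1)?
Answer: -28683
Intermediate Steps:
j = -1 (j = 1*(-1) = -1)
J(Z, l) = 2*Z*l (J(Z, l) = (2*Z)*l = 2*Z*l)
(-15*(5 + j)*(-5)*(-2))*J(-12, -2) + 117 = (-15*(5 - 1)*(-5)*(-2))*(2*(-12)*(-2)) + 117 = -15*4*(-5)*(-2)*48 + 117 = -(-300)*(-2)*48 + 117 = -15*40*48 + 117 = -600*48 + 117 = -28800 + 117 = -28683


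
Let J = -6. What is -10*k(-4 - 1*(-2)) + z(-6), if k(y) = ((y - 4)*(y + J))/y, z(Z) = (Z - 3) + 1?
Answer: 232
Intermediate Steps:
z(Z) = -2 + Z (z(Z) = (-3 + Z) + 1 = -2 + Z)
k(y) = (-6 + y)*(-4 + y)/y (k(y) = ((y - 4)*(y - 6))/y = ((-4 + y)*(-6 + y))/y = ((-6 + y)*(-4 + y))/y = (-6 + y)*(-4 + y)/y)
-10*k(-4 - 1*(-2)) + z(-6) = -10*(-10 + (-4 - 1*(-2)) + 24/(-4 - 1*(-2))) + (-2 - 6) = -10*(-10 + (-4 + 2) + 24/(-4 + 2)) - 8 = -10*(-10 - 2 + 24/(-2)) - 8 = -10*(-10 - 2 + 24*(-1/2)) - 8 = -10*(-10 - 2 - 12) - 8 = -10*(-24) - 8 = 240 - 8 = 232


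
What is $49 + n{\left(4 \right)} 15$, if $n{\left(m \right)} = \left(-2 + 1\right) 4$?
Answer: $-11$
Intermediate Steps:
$n{\left(m \right)} = -4$ ($n{\left(m \right)} = \left(-1\right) 4 = -4$)
$49 + n{\left(4 \right)} 15 = 49 - 60 = -11$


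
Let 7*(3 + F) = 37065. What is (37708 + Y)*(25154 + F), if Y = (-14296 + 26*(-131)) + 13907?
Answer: 1032515198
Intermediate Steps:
F = 5292 (F = -3 + (1/7)*37065 = -3 + 5295 = 5292)
Y = -3795 (Y = (-14296 - 3406) + 13907 = -17702 + 13907 = -3795)
(37708 + Y)*(25154 + F) = (37708 - 3795)*(25154 + 5292) = 33913*30446 = 1032515198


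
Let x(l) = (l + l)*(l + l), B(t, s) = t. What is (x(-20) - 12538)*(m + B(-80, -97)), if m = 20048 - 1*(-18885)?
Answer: -424974114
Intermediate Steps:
m = 38933 (m = 20048 + 18885 = 38933)
x(l) = 4*l² (x(l) = (2*l)*(2*l) = 4*l²)
(x(-20) - 12538)*(m + B(-80, -97)) = (4*(-20)² - 12538)*(38933 - 80) = (4*400 - 12538)*38853 = (1600 - 12538)*38853 = -10938*38853 = -424974114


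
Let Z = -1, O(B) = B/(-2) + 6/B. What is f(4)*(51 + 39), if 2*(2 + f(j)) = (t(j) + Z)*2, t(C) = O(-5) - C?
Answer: -513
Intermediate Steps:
O(B) = 6/B - B/2 (O(B) = B*(-½) + 6/B = -B/2 + 6/B = 6/B - B/2)
t(C) = 13/10 - C (t(C) = (6/(-5) - ½*(-5)) - C = (6*(-⅕) + 5/2) - C = (-6/5 + 5/2) - C = 13/10 - C)
f(j) = -17/10 - j (f(j) = -2 + (((13/10 - j) - 1)*2)/2 = -2 + ((3/10 - j)*2)/2 = -2 + (⅗ - 2*j)/2 = -2 + (3/10 - j) = -17/10 - j)
f(4)*(51 + 39) = (-17/10 - 1*4)*(51 + 39) = (-17/10 - 4)*90 = -57/10*90 = -513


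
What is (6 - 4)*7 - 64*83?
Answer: -5298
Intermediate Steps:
(6 - 4)*7 - 64*83 = 2*7 - 5312 = 14 - 5312 = -5298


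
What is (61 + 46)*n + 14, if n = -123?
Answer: -13147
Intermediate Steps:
(61 + 46)*n + 14 = (61 + 46)*(-123) + 14 = 107*(-123) + 14 = -13161 + 14 = -13147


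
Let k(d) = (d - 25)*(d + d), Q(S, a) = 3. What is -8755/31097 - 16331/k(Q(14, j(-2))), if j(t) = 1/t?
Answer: 46062677/373164 ≈ 123.44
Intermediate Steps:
j(t) = 1/t
k(d) = 2*d*(-25 + d) (k(d) = (-25 + d)*(2*d) = 2*d*(-25 + d))
-8755/31097 - 16331/k(Q(14, j(-2))) = -8755/31097 - 16331*1/(6*(-25 + 3)) = -8755*1/31097 - 16331/(2*3*(-22)) = -8755/31097 - 16331/(-132) = -8755/31097 - 16331*(-1/132) = -8755/31097 + 16331/132 = 46062677/373164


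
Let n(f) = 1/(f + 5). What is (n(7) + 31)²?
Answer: 139129/144 ≈ 966.17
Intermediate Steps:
n(f) = 1/(5 + f)
(n(7) + 31)² = (1/(5 + 7) + 31)² = (1/12 + 31)² = (373/12)² = 139129/144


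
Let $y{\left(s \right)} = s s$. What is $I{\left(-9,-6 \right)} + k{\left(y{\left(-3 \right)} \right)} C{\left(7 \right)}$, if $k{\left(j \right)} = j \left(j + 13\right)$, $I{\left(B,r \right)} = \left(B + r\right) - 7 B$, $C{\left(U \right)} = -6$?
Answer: $-1140$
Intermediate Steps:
$y{\left(s \right)} = s^{2}$
$I{\left(B,r \right)} = r - 6 B$
$k{\left(j \right)} = j \left(13 + j\right)$
$I{\left(-9,-6 \right)} + k{\left(y{\left(-3 \right)} \right)} C{\left(7 \right)} = \left(-6 - -54\right) + \left(-3\right)^{2} \left(13 + \left(-3\right)^{2}\right) \left(-6\right) = \left(-6 + 54\right) + 9 \left(13 + 9\right) \left(-6\right) = 48 + 9 \cdot 22 \left(-6\right) = 48 + 198 \left(-6\right) = 48 - 1188 = -1140$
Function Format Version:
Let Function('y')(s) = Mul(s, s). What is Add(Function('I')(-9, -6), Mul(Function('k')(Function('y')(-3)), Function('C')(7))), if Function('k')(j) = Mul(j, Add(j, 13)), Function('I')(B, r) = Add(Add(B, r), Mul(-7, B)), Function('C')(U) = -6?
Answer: -1140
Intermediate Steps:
Function('y')(s) = Pow(s, 2)
Function('I')(B, r) = Add(r, Mul(-6, B))
Function('k')(j) = Mul(j, Add(13, j))
Add(Function('I')(-9, -6), Mul(Function('k')(Function('y')(-3)), Function('C')(7))) = Add(Add(-6, Mul(-6, -9)), Mul(Mul(Pow(-3, 2), Add(13, Pow(-3, 2))), -6)) = Add(Add(-6, 54), Mul(Mul(9, Add(13, 9)), -6)) = Add(48, Mul(Mul(9, 22), -6)) = Add(48, Mul(198, -6)) = Add(48, -1188) = -1140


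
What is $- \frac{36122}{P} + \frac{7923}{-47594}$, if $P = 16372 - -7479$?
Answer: $- \frac{1908161941}{1135164494} \approx -1.681$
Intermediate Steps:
$P = 23851$ ($P = 16372 + 7479 = 23851$)
$- \frac{36122}{P} + \frac{7923}{-47594} = - \frac{36122}{23851} + \frac{7923}{-47594} = \left(-36122\right) \frac{1}{23851} + 7923 \left(- \frac{1}{47594}\right) = - \frac{36122}{23851} - \frac{7923}{47594} = - \frac{1908161941}{1135164494}$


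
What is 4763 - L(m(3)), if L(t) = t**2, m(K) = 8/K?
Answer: 42803/9 ≈ 4755.9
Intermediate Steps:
4763 - L(m(3)) = 4763 - (8/3)**2 = 4763 - 1*64/9 = 4763 - 64/9 = 42803/9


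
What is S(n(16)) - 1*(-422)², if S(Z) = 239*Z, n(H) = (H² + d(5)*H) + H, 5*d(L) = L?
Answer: -109252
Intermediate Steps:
d(L) = L/5
n(H) = H² + 2*H (n(H) = (H² + ((⅕)*5)*H) + H = (H² + 1*H) + H = (H² + H) + H = (H + H²) + H = H² + 2*H)
S(n(16)) - 1*(-422)² = 239*(16*(2 + 16)) - 1*(-422)² = 239*(16*18) - 1*178084 = 239*288 - 178084 = 68832 - 178084 = -109252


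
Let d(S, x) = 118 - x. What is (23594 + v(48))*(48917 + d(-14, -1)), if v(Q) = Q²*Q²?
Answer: 261460442360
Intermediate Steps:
v(Q) = Q⁴
(23594 + v(48))*(48917 + d(-14, -1)) = (23594 + 48⁴)*(48917 + (118 - 1*(-1))) = (23594 + 5308416)*(48917 + (118 + 1)) = 5332010*(48917 + 119) = 5332010*49036 = 261460442360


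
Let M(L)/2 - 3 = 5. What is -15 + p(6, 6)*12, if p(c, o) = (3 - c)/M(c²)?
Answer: -69/4 ≈ -17.250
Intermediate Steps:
M(L) = 16 (M(L) = 6 + 2*5 = 6 + 10 = 16)
p(c, o) = 3/16 - c/16 (p(c, o) = (3 - c)/16 = (3 - c)*(1/16) = 3/16 - c/16)
-15 + p(6, 6)*12 = -15 + (3/16 - 1/16*6)*12 = -15 + (3/16 - 3/8)*12 = -15 - 3/16*12 = -15 - 9/4 = -69/4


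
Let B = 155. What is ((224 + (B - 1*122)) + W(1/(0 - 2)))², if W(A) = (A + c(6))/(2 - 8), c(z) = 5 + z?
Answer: 1042441/16 ≈ 65153.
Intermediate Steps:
W(A) = -11/6 - A/6 (W(A) = (A + (5 + 6))/(2 - 8) = (A + 11)/(-6) = (11 + A)*(-⅙) = -11/6 - A/6)
((224 + (B - 1*122)) + W(1/(0 - 2)))² = ((224 + (155 - 1*122)) + (-11/6 - 1/(6*(0 - 2))))² = ((224 + (155 - 122)) + (-11/6 - ⅙/(-2)))² = ((224 + 33) + (-11/6 - ⅙*(-½)))² = (257 + (-11/6 + 1/12))² = (257 - 7/4)² = (1021/4)² = 1042441/16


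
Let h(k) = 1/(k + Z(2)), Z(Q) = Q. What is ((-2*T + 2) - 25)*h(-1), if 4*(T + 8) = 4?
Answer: -9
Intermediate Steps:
T = -7 (T = -8 + (¼)*4 = -8 + 1 = -7)
h(k) = 1/(2 + k) (h(k) = 1/(k + 2) = 1/(2 + k))
((-2*T + 2) - 25)*h(-1) = ((-2*(-7) + 2) - 25)/(2 - 1) = ((14 + 2) - 25)/1 = (16 - 25)*1 = -9*1 = -9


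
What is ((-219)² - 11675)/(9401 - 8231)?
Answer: 18143/585 ≈ 31.014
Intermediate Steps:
((-219)² - 11675)/(9401 - 8231) = (47961 - 11675)/1170 = 36286*(1/1170) = 18143/585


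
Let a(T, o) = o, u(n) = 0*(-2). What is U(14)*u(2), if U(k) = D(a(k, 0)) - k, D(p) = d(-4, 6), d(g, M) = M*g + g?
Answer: 0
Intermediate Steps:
u(n) = 0
d(g, M) = g + M*g
D(p) = -28 (D(p) = -4*(1 + 6) = -4*7 = -28)
U(k) = -28 - k
U(14)*u(2) = (-28 - 1*14)*0 = (-28 - 14)*0 = -42*0 = 0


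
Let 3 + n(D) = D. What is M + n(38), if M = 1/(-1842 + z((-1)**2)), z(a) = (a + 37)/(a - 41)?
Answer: 1290045/36859 ≈ 34.999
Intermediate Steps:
z(a) = (37 + a)/(-41 + a)
n(D) = -3 + D
M = -20/36859 (M = 1/(-1842 + (37 + (-1)**2)/(-41 + (-1)**2)) = 1/(-1842 + (37 + 1)/(-41 + 1)) = 1/(-1842 + 38/(-40)) = 1/(-1842 - 1/40*38) = 1/(-1842 - 19/20) = 1/(-36859/20) = -20/36859 ≈ -0.00054261)
M + n(38) = -20/36859 + (-3 + 38) = -20/36859 + 35 = 1290045/36859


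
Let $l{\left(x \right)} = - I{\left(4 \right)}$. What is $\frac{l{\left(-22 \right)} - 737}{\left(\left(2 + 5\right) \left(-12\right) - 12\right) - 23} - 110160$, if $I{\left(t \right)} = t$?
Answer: $- \frac{13108299}{119} \approx -1.1015 \cdot 10^{5}$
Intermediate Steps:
$l{\left(x \right)} = -4$ ($l{\left(x \right)} = \left(-1\right) 4 = -4$)
$\frac{l{\left(-22 \right)} - 737}{\left(\left(2 + 5\right) \left(-12\right) - 12\right) - 23} - 110160 = \frac{-4 - 737}{\left(\left(2 + 5\right) \left(-12\right) - 12\right) - 23} - 110160 = - \frac{741}{\left(7 \left(-12\right) - 12\right) - 23} - 110160 = - \frac{741}{\left(-84 - 12\right) - 23} - 110160 = - \frac{741}{-96 - 23} - 110160 = - \frac{741}{-119} - 110160 = \left(-741\right) \left(- \frac{1}{119}\right) - 110160 = \frac{741}{119} - 110160 = - \frac{13108299}{119}$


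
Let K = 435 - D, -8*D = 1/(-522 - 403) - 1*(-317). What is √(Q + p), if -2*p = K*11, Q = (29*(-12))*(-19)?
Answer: √136953502/185 ≈ 63.258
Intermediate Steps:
Q = 6612 (Q = -348*(-19) = 6612)
D = -36653/925 (D = -(1/(-522 - 403) - 1*(-317))/8 = -(1/(-925) + 317)/8 = -(-1/925 + 317)/8 = -⅛*293224/925 = -36653/925 ≈ -39.625)
K = 439028/925 (K = 435 - 1*(-36653/925) = 435 + 36653/925 = 439028/925 ≈ 474.63)
p = -2414654/925 (p = -219514*11/925 = -½*4829308/925 = -2414654/925 ≈ -2610.4)
√(Q + p) = √(6612 - 2414654/925) = √(3701446/925) = √136953502/185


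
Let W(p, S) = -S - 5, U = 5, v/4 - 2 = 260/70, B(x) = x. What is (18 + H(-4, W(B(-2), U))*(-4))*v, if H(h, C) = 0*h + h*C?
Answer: -22720/7 ≈ -3245.7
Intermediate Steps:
v = 160/7 (v = 8 + 4*(260/70) = 8 + 4*(260*(1/70)) = 8 + 4*(26/7) = 8 + 104/7 = 160/7 ≈ 22.857)
W(p, S) = -5 - S
H(h, C) = C*h (H(h, C) = 0 + C*h = C*h)
(18 + H(-4, W(B(-2), U))*(-4))*v = (18 + ((-5 - 1*5)*(-4))*(-4))*(160/7) = (18 + ((-5 - 5)*(-4))*(-4))*(160/7) = (18 - 10*(-4)*(-4))*(160/7) = (18 + 40*(-4))*(160/7) = (18 - 160)*(160/7) = -142*160/7 = -22720/7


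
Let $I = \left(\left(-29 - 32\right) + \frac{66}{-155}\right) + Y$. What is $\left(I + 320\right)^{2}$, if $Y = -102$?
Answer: $\frac{588984361}{24025} \approx 24515.0$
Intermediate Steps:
$I = - \frac{25331}{155}$ ($I = \left(\left(-29 - 32\right) + \frac{66}{-155}\right) - 102 = \left(\left(-29 - 32\right) + 66 \left(- \frac{1}{155}\right)\right) - 102 = \left(-61 - \frac{66}{155}\right) - 102 = - \frac{9521}{155} - 102 = - \frac{25331}{155} \approx -163.43$)
$\left(I + 320\right)^{2} = \left(- \frac{25331}{155} + 320\right)^{2} = \left(\frac{24269}{155}\right)^{2} = \frac{588984361}{24025}$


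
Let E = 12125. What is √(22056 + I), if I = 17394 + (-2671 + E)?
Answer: 2*√12226 ≈ 221.14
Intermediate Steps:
I = 26848 (I = 17394 + (-2671 + 12125) = 17394 + 9454 = 26848)
√(22056 + I) = √(22056 + 26848) = √48904 = 2*√12226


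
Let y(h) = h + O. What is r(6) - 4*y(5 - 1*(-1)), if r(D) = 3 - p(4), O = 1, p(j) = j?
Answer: -29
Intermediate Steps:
r(D) = -1 (r(D) = 3 - 1*4 = 3 - 4 = -1)
y(h) = 1 + h (y(h) = h + 1 = 1 + h)
r(6) - 4*y(5 - 1*(-1)) = -1 - 4*(1 + (5 - 1*(-1))) = -1 - 4*(1 + (5 + 1)) = -1 - 4*(1 + 6) = -1 - 4*7 = -1 - 28 = -29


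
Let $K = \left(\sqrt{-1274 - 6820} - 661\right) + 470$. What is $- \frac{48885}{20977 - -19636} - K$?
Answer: $\frac{7708198}{40613} - i \sqrt{8094} \approx 189.8 - 89.967 i$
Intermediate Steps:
$K = -191 + i \sqrt{8094}$ ($K = \left(\sqrt{-8094} - 661\right) + 470 = \left(i \sqrt{8094} - 661\right) + 470 = \left(-661 + i \sqrt{8094}\right) + 470 = -191 + i \sqrt{8094} \approx -191.0 + 89.967 i$)
$- \frac{48885}{20977 - -19636} - K = - \frac{48885}{20977 - -19636} - \left(-191 + i \sqrt{8094}\right) = - \frac{48885}{20977 + 19636} + \left(191 - i \sqrt{8094}\right) = - \frac{48885}{40613} + \left(191 - i \sqrt{8094}\right) = \frac{7708198}{40613} - i \sqrt{8094}$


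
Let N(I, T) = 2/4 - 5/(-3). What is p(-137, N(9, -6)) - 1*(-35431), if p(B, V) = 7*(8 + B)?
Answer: 34528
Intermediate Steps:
N(I, T) = 13/6 (N(I, T) = 2*(1/4) - 5*(-1/3) = 1/2 + 5/3 = 13/6)
p(B, V) = 56 + 7*B
p(-137, N(9, -6)) - 1*(-35431) = (56 + 7*(-137)) - 1*(-35431) = (56 - 959) + 35431 = -903 + 35431 = 34528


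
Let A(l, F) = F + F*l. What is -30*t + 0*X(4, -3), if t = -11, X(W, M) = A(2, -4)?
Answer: 330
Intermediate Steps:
X(W, M) = -12 (X(W, M) = -4*(1 + 2) = -4*3 = -12)
-30*t + 0*X(4, -3) = -30*(-11) + 0*(-12) = 330 + 0 = 330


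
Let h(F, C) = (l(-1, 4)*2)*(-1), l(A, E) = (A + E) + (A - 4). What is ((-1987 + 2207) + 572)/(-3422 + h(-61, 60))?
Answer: -396/1709 ≈ -0.23171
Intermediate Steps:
l(A, E) = -4 + E + 2*A (l(A, E) = (A + E) + (-4 + A) = -4 + E + 2*A)
h(F, C) = 4 (h(F, C) = ((-4 + 4 + 2*(-1))*2)*(-1) = ((-4 + 4 - 2)*2)*(-1) = -2*2*(-1) = -4*(-1) = 4)
((-1987 + 2207) + 572)/(-3422 + h(-61, 60)) = ((-1987 + 2207) + 572)/(-3422 + 4) = (220 + 572)/(-3418) = 792*(-1/3418) = -396/1709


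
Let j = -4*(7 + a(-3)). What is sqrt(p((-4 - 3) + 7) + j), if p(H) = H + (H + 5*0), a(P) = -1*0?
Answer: 2*I*sqrt(7) ≈ 5.2915*I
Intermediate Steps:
a(P) = 0
j = -28 (j = -4*(7 + 0) = -4*7 = -28)
p(H) = 2*H (p(H) = H + (H + 0) = H + H = 2*H)
sqrt(p((-4 - 3) + 7) + j) = sqrt(2*((-4 - 3) + 7) - 28) = sqrt(2*(-7 + 7) - 28) = sqrt(2*0 - 28) = sqrt(0 - 28) = sqrt(-28) = 2*I*sqrt(7)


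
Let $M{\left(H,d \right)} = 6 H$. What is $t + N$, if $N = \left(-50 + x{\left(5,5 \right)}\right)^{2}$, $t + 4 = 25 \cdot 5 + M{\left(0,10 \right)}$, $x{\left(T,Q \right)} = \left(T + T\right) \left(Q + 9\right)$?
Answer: $8221$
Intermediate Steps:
$x{\left(T,Q \right)} = 2 T \left(9 + Q\right)$
$t = 121$ ($t = -4 + \left(25 \cdot 5 + 6 \cdot 0\right) = -4 + \left(125 + 0\right) = -4 + 125 = 121$)
$N = 8100$ ($N = \left(-50 + 2 \cdot 5 \left(9 + 5\right)\right)^{2} = \left(-50 + 2 \cdot 5 \cdot 14\right)^{2} = \left(-50 + 140\right)^{2} = 90^{2} = 8100$)
$t + N = 121 + 8100 = 8221$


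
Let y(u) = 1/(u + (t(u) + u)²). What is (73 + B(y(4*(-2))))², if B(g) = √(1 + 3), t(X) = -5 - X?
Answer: 5625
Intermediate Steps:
y(u) = 1/(25 + u) (y(u) = 1/(u + ((-5 - u) + u)²) = 1/(u + (-5)²) = 1/(u + 25) = 1/(25 + u))
B(g) = 2 (B(g) = √4 = 2)
(73 + B(y(4*(-2))))² = (73 + 2)² = 75² = 5625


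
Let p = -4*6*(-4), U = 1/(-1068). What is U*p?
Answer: -8/89 ≈ -0.089888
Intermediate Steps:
U = -1/1068 ≈ -0.00093633
p = 96 (p = -24*(-4) = 96)
U*p = -1/1068*96 = -8/89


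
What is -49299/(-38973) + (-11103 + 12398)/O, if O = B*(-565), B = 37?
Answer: 1765992/1467983 ≈ 1.2030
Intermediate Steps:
O = -20905 (O = 37*(-565) = -20905)
-49299/(-38973) + (-11103 + 12398)/O = -49299/(-38973) + (-11103 + 12398)/(-20905) = -49299*(-1/38973) + 1295*(-1/20905) = 16433/12991 - 7/113 = 1765992/1467983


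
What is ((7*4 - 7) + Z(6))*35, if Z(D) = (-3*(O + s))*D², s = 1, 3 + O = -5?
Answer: 27195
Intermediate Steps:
O = -8 (O = -3 - 5 = -8)
Z(D) = 21*D² (Z(D) = (-3*(-8 + 1))*D² = (-3*(-7))*D² = 21*D²)
((7*4 - 7) + Z(6))*35 = ((7*4 - 7) + 21*6²)*35 = ((28 - 7) + 21*36)*35 = (21 + 756)*35 = 777*35 = 27195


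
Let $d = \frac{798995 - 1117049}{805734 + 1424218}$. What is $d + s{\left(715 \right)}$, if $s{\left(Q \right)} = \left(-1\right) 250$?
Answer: $- \frac{278903027}{1114976} \approx -250.14$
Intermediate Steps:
$s{\left(Q \right)} = -250$
$d = - \frac{159027}{1114976}$ ($d = - \frac{318054}{2229952} = \left(-318054\right) \frac{1}{2229952} = - \frac{159027}{1114976} \approx -0.14263$)
$d + s{\left(715 \right)} = - \frac{159027}{1114976} - 250 = - \frac{278903027}{1114976}$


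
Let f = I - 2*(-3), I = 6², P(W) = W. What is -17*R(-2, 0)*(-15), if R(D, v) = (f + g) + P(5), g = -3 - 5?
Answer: 9945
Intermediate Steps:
I = 36
f = 42 (f = 36 - 2*(-3) = 36 + 6 = 42)
g = -8
R(D, v) = 39 (R(D, v) = (42 - 8) + 5 = 34 + 5 = 39)
-17*R(-2, 0)*(-15) = -17*39*(-15) = -663*(-15) = 9945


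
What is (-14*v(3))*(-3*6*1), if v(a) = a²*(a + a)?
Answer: 13608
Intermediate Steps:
v(a) = 2*a³ (v(a) = a²*(2*a) = 2*a³)
(-14*v(3))*(-3*6*1) = (-28*3³)*(-3*6*1) = (-28*27)*(-18*1) = -14*54*(-18) = -756*(-18) = 13608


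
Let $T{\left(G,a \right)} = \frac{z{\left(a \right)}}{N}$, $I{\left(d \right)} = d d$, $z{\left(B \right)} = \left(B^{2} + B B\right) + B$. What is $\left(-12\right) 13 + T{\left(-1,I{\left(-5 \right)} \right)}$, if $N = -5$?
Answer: $-411$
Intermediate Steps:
$z{\left(B \right)} = B + 2 B^{2}$ ($z{\left(B \right)} = \left(B^{2} + B^{2}\right) + B = 2 B^{2} + B = B + 2 B^{2}$)
$I{\left(d \right)} = d^{2}$
$T{\left(G,a \right)} = - \frac{a \left(1 + 2 a\right)}{5}$ ($T{\left(G,a \right)} = \frac{a \left(1 + 2 a\right)}{-5} = a \left(1 + 2 a\right) \left(- \frac{1}{5}\right) = - \frac{a \left(1 + 2 a\right)}{5}$)
$\left(-12\right) 13 + T{\left(-1,I{\left(-5 \right)} \right)} = \left(-12\right) 13 - \frac{\left(-5\right)^{2} \left(1 + 2 \left(-5\right)^{2}\right)}{5} = -156 - 5 \left(1 + 2 \cdot 25\right) = -156 - 5 \left(1 + 50\right) = -156 - 5 \cdot 51 = -156 - 255 = -411$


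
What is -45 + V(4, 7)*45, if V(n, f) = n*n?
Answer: 675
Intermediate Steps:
V(n, f) = n**2
-45 + V(4, 7)*45 = -45 + 4**2*45 = -45 + 16*45 = -45 + 720 = 675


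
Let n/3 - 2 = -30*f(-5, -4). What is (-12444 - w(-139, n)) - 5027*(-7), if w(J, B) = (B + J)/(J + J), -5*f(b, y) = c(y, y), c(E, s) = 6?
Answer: 6323085/278 ≈ 22745.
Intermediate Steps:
f(b, y) = -6/5 (f(b, y) = -⅕*6 = -6/5)
n = 114 (n = 6 + 3*(-30*(-6/5)) = 6 + 3*36 = 6 + 108 = 114)
w(J, B) = (B + J)/(2*J) (w(J, B) = (B + J)/((2*J)) = (B + J)*(1/(2*J)) = (B + J)/(2*J))
(-12444 - w(-139, n)) - 5027*(-7) = (-12444 - (114 - 139)/(2*(-139))) - 5027*(-7) = (-12444 - (-1)*(-25)/(2*139)) - 1*(-35189) = (-12444 - 1*25/278) + 35189 = (-12444 - 25/278) + 35189 = -3459457/278 + 35189 = 6323085/278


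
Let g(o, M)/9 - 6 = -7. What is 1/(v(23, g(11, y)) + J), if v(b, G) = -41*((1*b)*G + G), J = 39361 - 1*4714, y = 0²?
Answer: 1/43503 ≈ 2.2987e-5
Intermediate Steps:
y = 0
g(o, M) = -9 (g(o, M) = 54 + 9*(-7) = 54 - 63 = -9)
J = 34647 (J = 39361 - 4714 = 34647)
v(b, G) = -41*G - 41*G*b (v(b, G) = -41*(b*G + G) = -41*(G*b + G) = -41*(G + G*b) = -41*G - 41*G*b)
1/(v(23, g(11, y)) + J) = 1/(-41*(-9)*(1 + 23) + 34647) = 1/(-41*(-9)*24 + 34647) = 1/(8856 + 34647) = 1/43503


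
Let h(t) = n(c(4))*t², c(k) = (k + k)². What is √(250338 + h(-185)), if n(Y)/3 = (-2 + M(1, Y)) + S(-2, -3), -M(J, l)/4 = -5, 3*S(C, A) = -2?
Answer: √2030038 ≈ 1424.8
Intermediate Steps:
S(C, A) = -⅔ (S(C, A) = (⅓)*(-2) = -⅔)
M(J, l) = 20 (M(J, l) = -4*(-5) = 20)
c(k) = 4*k² (c(k) = (2*k)² = 4*k²)
n(Y) = 52 (n(Y) = 3*((-2 + 20) - ⅔) = 3*(18 - ⅔) = 3*(52/3) = 52)
h(t) = 52*t²
√(250338 + h(-185)) = √(250338 + 52*(-185)²) = √(250338 + 52*34225) = √(250338 + 1779700) = √2030038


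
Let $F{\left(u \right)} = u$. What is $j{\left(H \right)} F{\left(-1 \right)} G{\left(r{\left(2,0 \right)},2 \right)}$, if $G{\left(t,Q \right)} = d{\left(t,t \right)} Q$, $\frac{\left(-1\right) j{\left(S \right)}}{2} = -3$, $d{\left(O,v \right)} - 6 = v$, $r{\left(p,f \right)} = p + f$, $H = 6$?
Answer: $-96$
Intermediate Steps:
$r{\left(p,f \right)} = f + p$
$d{\left(O,v \right)} = 6 + v$
$j{\left(S \right)} = 6$ ($j{\left(S \right)} = \left(-2\right) \left(-3\right) = 6$)
$G{\left(t,Q \right)} = Q \left(6 + t\right)$ ($G{\left(t,Q \right)} = \left(6 + t\right) Q = Q \left(6 + t\right)$)
$j{\left(H \right)} F{\left(-1 \right)} G{\left(r{\left(2,0 \right)},2 \right)} = 6 \left(-1\right) 2 \left(6 + \left(0 + 2\right)\right) = - 6 \cdot 2 \left(6 + 2\right) = - 6 \cdot 2 \cdot 8 = \left(-6\right) 16 = -96$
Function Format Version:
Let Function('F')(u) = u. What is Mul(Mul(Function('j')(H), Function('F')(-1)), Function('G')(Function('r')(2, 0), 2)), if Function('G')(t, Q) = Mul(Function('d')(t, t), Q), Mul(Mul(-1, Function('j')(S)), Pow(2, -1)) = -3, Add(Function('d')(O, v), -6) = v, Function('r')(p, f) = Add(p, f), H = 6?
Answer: -96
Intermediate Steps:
Function('r')(p, f) = Add(f, p)
Function('d')(O, v) = Add(6, v)
Function('j')(S) = 6 (Function('j')(S) = Mul(-2, -3) = 6)
Function('G')(t, Q) = Mul(Q, Add(6, t)) (Function('G')(t, Q) = Mul(Add(6, t), Q) = Mul(Q, Add(6, t)))
Mul(Mul(Function('j')(H), Function('F')(-1)), Function('G')(Function('r')(2, 0), 2)) = Mul(Mul(6, -1), Mul(2, Add(6, Add(0, 2)))) = Mul(-6, Mul(2, Add(6, 2))) = Mul(-6, Mul(2, 8)) = Mul(-6, 16) = -96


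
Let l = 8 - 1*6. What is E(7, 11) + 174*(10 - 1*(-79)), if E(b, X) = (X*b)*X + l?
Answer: 16335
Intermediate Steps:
l = 2 (l = 8 - 6 = 2)
E(b, X) = 2 + b*X² (E(b, X) = (X*b)*X + 2 = b*X² + 2 = 2 + b*X²)
E(7, 11) + 174*(10 - 1*(-79)) = (2 + 7*11²) + 174*(10 - 1*(-79)) = (2 + 7*121) + 174*(10 + 79) = (2 + 847) + 174*89 = 849 + 15486 = 16335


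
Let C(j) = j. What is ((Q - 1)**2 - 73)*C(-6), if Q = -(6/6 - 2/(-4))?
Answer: 801/2 ≈ 400.50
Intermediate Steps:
Q = -3/2 (Q = -(6*(1/6) - 2*(-1/4)) = -(1 + 1/2) = -1*3/2 = -3/2 ≈ -1.5000)
((Q - 1)**2 - 73)*C(-6) = ((-3/2 - 1)**2 - 73)*(-6) = ((-5/2)**2 - 73)*(-6) = (25/4 - 73)*(-6) = -267/4*(-6) = 801/2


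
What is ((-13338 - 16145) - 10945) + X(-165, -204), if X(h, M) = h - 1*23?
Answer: -40616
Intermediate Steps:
X(h, M) = -23 + h (X(h, M) = h - 23 = -23 + h)
((-13338 - 16145) - 10945) + X(-165, -204) = ((-13338 - 16145) - 10945) + (-23 - 165) = (-29483 - 10945) - 188 = -40428 - 188 = -40616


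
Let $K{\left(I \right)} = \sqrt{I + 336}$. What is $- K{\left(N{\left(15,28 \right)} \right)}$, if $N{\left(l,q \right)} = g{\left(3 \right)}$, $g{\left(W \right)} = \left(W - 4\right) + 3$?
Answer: $- 13 \sqrt{2} \approx -18.385$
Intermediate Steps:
$g{\left(W \right)} = -1 + W$ ($g{\left(W \right)} = \left(-4 + W\right) + 3 = -1 + W$)
$N{\left(l,q \right)} = 2$ ($N{\left(l,q \right)} = -1 + 3 = 2$)
$K{\left(I \right)} = \sqrt{336 + I}$
$- K{\left(N{\left(15,28 \right)} \right)} = - \sqrt{336 + 2} = - \sqrt{338} = - 13 \sqrt{2}$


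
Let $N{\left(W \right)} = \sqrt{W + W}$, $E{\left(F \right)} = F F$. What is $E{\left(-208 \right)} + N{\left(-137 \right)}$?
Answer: $43264 + i \sqrt{274} \approx 43264.0 + 16.553 i$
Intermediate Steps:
$E{\left(F \right)} = F^{2}$
$N{\left(W \right)} = \sqrt{2} \sqrt{W}$ ($N{\left(W \right)} = \sqrt{2 W} = \sqrt{2} \sqrt{W}$)
$E{\left(-208 \right)} + N{\left(-137 \right)} = \left(-208\right)^{2} + \sqrt{2} \sqrt{-137} = 43264 + \sqrt{2} i \sqrt{137} = 43264 + i \sqrt{274}$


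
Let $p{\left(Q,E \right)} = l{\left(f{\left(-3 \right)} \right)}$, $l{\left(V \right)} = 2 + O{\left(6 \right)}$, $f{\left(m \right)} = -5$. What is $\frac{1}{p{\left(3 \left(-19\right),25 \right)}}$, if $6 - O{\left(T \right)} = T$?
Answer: $\frac{1}{2} \approx 0.5$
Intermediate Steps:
$O{\left(T \right)} = 6 - T$
$l{\left(V \right)} = 2$ ($l{\left(V \right)} = 2 + \left(6 - 6\right) = 2 + 0 = 2$)
$p{\left(Q,E \right)} = 2$
$\frac{1}{p{\left(3 \left(-19\right),25 \right)}} = \frac{1}{2}$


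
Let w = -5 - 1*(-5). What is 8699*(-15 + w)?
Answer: -130485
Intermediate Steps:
w = 0 (w = -5 + 5 = 0)
8699*(-15 + w) = 8699*(-15 + 0) = 8699*(-15) = -130485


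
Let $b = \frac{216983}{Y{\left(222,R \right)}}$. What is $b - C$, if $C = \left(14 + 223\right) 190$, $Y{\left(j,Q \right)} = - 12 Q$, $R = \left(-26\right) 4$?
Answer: $- \frac{4306189}{96} \approx -44856.0$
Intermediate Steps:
$R = -104$
$C = 45030$ ($C = 237 \cdot 190 = 45030$)
$b = \frac{16691}{96}$ ($b = \frac{216983}{\left(-12\right) \left(-104\right)} = \frac{216983}{1248} = 216983 \cdot \frac{1}{1248} = \frac{16691}{96} \approx 173.86$)
$b - C = \frac{16691}{96} - 45030 = - \frac{4306189}{96}$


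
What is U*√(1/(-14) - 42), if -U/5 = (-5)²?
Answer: -125*I*√8246/14 ≈ -810.78*I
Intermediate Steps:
U = -125 (U = -5*(-5)² = -5*25 = -125)
U*√(1/(-14) - 42) = -125*√(1/(-14) - 42) = -125*√(-1/14 - 42) = -125*I*√8246/14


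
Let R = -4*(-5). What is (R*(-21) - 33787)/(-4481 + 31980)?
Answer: -34207/27499 ≈ -1.2439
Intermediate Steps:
R = 20
(R*(-21) - 33787)/(-4481 + 31980) = (20*(-21) - 33787)/(-4481 + 31980) = (-420 - 33787)/27499 = -34207*1/27499 = -34207/27499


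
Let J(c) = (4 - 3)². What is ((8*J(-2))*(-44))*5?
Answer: -1760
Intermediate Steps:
J(c) = 1 (J(c) = 1² = 1)
((8*J(-2))*(-44))*5 = ((8*1)*(-44))*5 = (8*(-44))*5 = -352*5 = -1760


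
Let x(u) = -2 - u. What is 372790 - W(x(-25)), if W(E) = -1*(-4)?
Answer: 372786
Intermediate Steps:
W(E) = 4
372790 - W(x(-25)) = 372790 - 1*4 = 372790 - 4 = 372786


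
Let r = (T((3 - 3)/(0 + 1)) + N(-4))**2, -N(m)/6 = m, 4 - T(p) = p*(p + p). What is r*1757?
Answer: 1377488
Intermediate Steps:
T(p) = 4 - 2*p**2 (T(p) = 4 - p*(p + p) = 4 - p*2*p = 4 - 2*p**2)
N(m) = -6*m
r = 784 (r = ((4 - 2*(3 - 3)**2/(0 + 1)**2) - 6*(-4))**2 = ((4 - 2*(0/1)**2) + 24)**2 = ((4 - 2*(0*1)**2) + 24)**2 = ((4 - 2*0**2) + 24)**2 = ((4 - 2*0) + 24)**2 = ((4 + 0) + 24)**2 = (4 + 24)**2 = 28**2 = 784)
r*1757 = 784*1757 = 1377488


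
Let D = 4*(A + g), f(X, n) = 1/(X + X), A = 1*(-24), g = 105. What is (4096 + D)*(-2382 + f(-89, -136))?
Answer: -937033370/89 ≈ -1.0528e+7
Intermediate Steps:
A = -24
f(X, n) = 1/(2*X)
D = 324 (D = 4*(-24 + 105) = 4*81 = 324)
(4096 + D)*(-2382 + f(-89, -136)) = (4096 + 324)*(-2382 + (1/2)/(-89)) = 4420*(-2382 + (1/2)*(-1/89)) = 4420*(-2382 - 1/178) = 4420*(-423997/178) = -937033370/89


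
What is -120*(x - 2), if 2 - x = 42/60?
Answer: 84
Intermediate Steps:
x = 13/10 (x = 2 - 42/60 = 2 - 1*7/10 = 2 - 7/10 = 13/10 ≈ 1.3000)
-120*(x - 2) = -120*(13/10 - 2) = -120*(-7/10) = 84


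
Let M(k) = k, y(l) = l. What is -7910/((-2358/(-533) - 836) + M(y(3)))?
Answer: 4216030/441631 ≈ 9.5465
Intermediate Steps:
-7910/((-2358/(-533) - 836) + M(y(3))) = -7910/((-2358/(-533) - 836) + 3) = -7910/((-2358*(-1/533) - 836) + 3) = -7910/((2358/533 - 836) + 3) = -7910/(-443230/533 + 3) = -7910/(-441631/533) = -7910*(-533/441631) = 4216030/441631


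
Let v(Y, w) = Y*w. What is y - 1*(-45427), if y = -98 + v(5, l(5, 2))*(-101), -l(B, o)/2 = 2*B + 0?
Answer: 55429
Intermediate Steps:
l(B, o) = -4*B (l(B, o) = -2*(2*B + 0) = -4*B)
y = 10002 (y = -98 + (5*(-4*5))*(-101) = -98 + (5*(-20))*(-101) = -98 - 100*(-101) = -98 + 10100 = 10002)
y - 1*(-45427) = 10002 - 1*(-45427) = 10002 + 45427 = 55429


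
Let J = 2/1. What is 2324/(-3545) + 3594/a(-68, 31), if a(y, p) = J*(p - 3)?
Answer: 6305293/99260 ≈ 63.523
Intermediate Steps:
J = 2 (J = 2*1 = 2)
a(y, p) = -6 + 2*p (a(y, p) = 2*(p - 3) = 2*(-3 + p) = -6 + 2*p)
2324/(-3545) + 3594/a(-68, 31) = 2324/(-3545) + 3594/(-6 + 2*31) = 2324*(-1/3545) + 3594/(-6 + 62) = -2324/3545 + 3594/56 = -2324/3545 + 3594*(1/56) = -2324/3545 + 1797/28 = 6305293/99260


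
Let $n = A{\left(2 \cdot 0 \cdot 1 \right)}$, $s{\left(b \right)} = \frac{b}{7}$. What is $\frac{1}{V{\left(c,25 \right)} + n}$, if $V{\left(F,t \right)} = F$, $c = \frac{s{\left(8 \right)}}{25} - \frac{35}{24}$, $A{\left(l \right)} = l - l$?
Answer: $- \frac{4200}{5933} \approx -0.7079$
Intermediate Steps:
$s{\left(b \right)} = \frac{b}{7}$ ($s{\left(b \right)} = b \frac{1}{7} = \frac{b}{7}$)
$A{\left(l \right)} = 0$
$n = 0$
$c = - \frac{5933}{4200}$ ($c = \frac{\frac{1}{7} \cdot 8}{25} - \frac{35}{24} = \frac{8}{7} \cdot \frac{1}{25} - \frac{35}{24} = \frac{8}{175} - \frac{35}{24} = - \frac{5933}{4200} \approx -1.4126$)
$\frac{1}{V{\left(c,25 \right)} + n} = \frac{1}{- \frac{5933}{4200} + 0} = \frac{1}{- \frac{5933}{4200}} = - \frac{4200}{5933}$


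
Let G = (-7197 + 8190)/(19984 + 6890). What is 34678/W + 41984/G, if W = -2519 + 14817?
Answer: 2312599579337/2035319 ≈ 1.1362e+6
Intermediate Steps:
W = 12298
G = 331/8958 (G = 993/26874 = 993*(1/26874) = 331/8958 ≈ 0.036950)
34678/W + 41984/G = 34678/12298 + 41984/(331/8958) = 34678*(1/12298) + 41984*(8958/331) = 17339/6149 + 376092672/331 = 2312599579337/2035319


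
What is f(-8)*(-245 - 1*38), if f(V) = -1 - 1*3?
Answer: 1132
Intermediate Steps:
f(V) = -4 (f(V) = -1 - 3 = -4)
f(-8)*(-245 - 1*38) = -4*(-245 - 1*38) = -4*(-245 - 38) = -4*(-283) = 1132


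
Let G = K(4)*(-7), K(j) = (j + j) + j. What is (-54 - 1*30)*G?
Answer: 7056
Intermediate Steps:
K(j) = 3*j (K(j) = 2*j + j = 3*j)
G = -84 (G = (3*4)*(-7) = 12*(-7) = -84)
(-54 - 1*30)*G = (-54 - 1*30)*(-84) = (-54 - 30)*(-84) = -84*(-84) = 7056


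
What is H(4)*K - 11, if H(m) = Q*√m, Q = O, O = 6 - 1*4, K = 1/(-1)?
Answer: -15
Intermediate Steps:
K = -1
O = 2 (O = 6 - 4 = 2)
Q = 2
H(m) = 2*√m
H(4)*K - 11 = (2*√4)*(-1) - 11 = (2*2)*(-1) - 11 = 4*(-1) - 11 = -4 - 11 = -15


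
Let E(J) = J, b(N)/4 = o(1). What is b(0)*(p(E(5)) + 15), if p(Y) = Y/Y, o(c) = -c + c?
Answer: 0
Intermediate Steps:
o(c) = 0
b(N) = 0 (b(N) = 4*0 = 0)
p(Y) = 1
b(0)*(p(E(5)) + 15) = 0*(1 + 15) = 0*16 = 0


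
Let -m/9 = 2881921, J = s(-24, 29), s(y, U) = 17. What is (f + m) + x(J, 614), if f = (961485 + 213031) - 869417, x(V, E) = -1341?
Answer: -25633531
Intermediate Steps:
J = 17
m = -25937289 (m = -9*2881921 = -25937289)
f = 305099 (f = 1174516 - 869417 = 305099)
(f + m) + x(J, 614) = (305099 - 25937289) - 1341 = -25632190 - 1341 = -25633531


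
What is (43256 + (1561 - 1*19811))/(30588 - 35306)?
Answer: -12503/2359 ≈ -5.3001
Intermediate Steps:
(43256 + (1561 - 1*19811))/(30588 - 35306) = (43256 + (1561 - 19811))/(-4718) = (43256 - 18250)*(-1/4718) = 25006*(-1/4718) = -12503/2359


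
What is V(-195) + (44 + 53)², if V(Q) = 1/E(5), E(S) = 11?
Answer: 103500/11 ≈ 9409.1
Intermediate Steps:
V(Q) = 1/11
V(-195) + (44 + 53)² = 1/11 + (44 + 53)² = 1/11 + 97² = 1/11 + 9409 = 103500/11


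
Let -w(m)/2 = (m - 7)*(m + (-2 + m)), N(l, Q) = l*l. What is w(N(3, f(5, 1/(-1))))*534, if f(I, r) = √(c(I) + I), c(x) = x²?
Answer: -34176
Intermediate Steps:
f(I, r) = √(I + I²) (f(I, r) = √(I² + I) = √(I + I²))
N(l, Q) = l²
w(m) = -2*(-7 + m)*(-2 + 2*m) (w(m) = -2*(m - 7)*(m + (-2 + m)) = -2*(-7 + m)*(-2 + 2*m))
w(N(3, f(5, 1/(-1))))*534 = (-28 - 4*(3²)² + 32*3²)*534 = (-28 - 4*9² + 32*9)*534 = (-28 - 4*81 + 288)*534 = (-28 - 324 + 288)*534 = -64*534 = -34176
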